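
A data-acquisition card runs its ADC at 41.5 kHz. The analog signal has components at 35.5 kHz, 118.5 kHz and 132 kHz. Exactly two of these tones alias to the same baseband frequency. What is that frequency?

6 kHz

fs/2 = 20.75 kHz.
35.5 kHz > fs/2 = 20.75 kHz, folds to fs − 35.5 kHz = 6 kHz.
118.5 kHz mod fs = 35.5 kHz.
35.5 kHz > fs/2 = 20.75 kHz, folds to fs − 35.5 kHz = 6 kHz.
132 kHz mod fs = 7.5 kHz.
7.5 kHz ≤ fs/2 = 20.75 kHz, appears at 7.5 kHz.
35.5 kHz and 118.5 kHz both map to 6 kHz.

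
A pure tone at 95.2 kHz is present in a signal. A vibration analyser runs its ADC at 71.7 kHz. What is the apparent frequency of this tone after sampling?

95.2 kHz mod fs = 23.5 kHz.
23.5 kHz ≤ fs/2 = 35.85 kHz, appears at 23.5 kHz.

23.5 kHz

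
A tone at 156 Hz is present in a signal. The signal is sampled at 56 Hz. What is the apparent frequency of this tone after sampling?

12 Hz

156 Hz mod fs = 44 Hz.
44 Hz > fs/2 = 28 Hz, folds to fs − 44 Hz = 12 Hz.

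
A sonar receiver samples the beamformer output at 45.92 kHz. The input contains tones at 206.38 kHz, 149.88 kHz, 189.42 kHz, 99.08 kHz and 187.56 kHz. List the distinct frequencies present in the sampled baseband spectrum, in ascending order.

fs/2 = 22.96 kHz.
206.38 kHz mod fs = 22.7 kHz.
22.7 kHz ≤ fs/2 = 22.96 kHz, appears at 22.7 kHz.
149.88 kHz mod fs = 12.12 kHz.
12.12 kHz ≤ fs/2 = 22.96 kHz, appears at 12.12 kHz.
189.42 kHz mod fs = 5.74 kHz.
5.74 kHz ≤ fs/2 = 22.96 kHz, appears at 5.74 kHz.
99.08 kHz mod fs = 7.24 kHz.
7.24 kHz ≤ fs/2 = 22.96 kHz, appears at 7.24 kHz.
187.56 kHz mod fs = 3.88 kHz.
3.88 kHz ≤ fs/2 = 22.96 kHz, appears at 3.88 kHz.
Distinct values: {3.88 kHz, 5.74 kHz, 7.24 kHz, 12.12 kHz, 22.7 kHz}.

3.88 kHz, 5.74 kHz, 7.24 kHz, 12.12 kHz, 22.7 kHz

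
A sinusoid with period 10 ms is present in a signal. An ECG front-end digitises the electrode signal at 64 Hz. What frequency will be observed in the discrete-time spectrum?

T = 10 ms → f = 1/T = 100 Hz.
100 Hz mod fs = 36 Hz.
36 Hz > fs/2 = 32 Hz, folds to fs − 36 Hz = 28 Hz.

28 Hz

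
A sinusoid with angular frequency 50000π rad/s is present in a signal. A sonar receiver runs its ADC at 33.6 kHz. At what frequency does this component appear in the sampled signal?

ω = 50000π rad/s → f = ω/(2π) = 25000 Hz = 25 kHz.
25 kHz > fs/2 = 16.8 kHz, folds to fs − 25 kHz = 8.6 kHz.

8.6 kHz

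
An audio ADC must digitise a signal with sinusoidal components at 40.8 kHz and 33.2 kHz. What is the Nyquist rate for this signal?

81.6 kHz

Highest-frequency component: 40.8 kHz.
Nyquist rate = 2 × 40.8 kHz = 81.6 kHz.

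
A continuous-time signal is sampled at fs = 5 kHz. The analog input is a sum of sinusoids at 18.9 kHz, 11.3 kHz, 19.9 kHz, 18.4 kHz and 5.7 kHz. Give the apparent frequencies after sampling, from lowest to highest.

0.1 kHz, 0.7 kHz, 1.1 kHz, 1.3 kHz, 1.6 kHz

fs/2 = 2.5 kHz.
18.9 kHz mod fs = 3.9 kHz.
3.9 kHz > fs/2 = 2.5 kHz, folds to fs − 3.9 kHz = 1.1 kHz.
11.3 kHz mod fs = 1.3 kHz.
1.3 kHz ≤ fs/2 = 2.5 kHz, appears at 1.3 kHz.
19.9 kHz mod fs = 4.9 kHz.
4.9 kHz > fs/2 = 2.5 kHz, folds to fs − 4.9 kHz = 0.1 kHz.
18.4 kHz mod fs = 3.4 kHz.
3.4 kHz > fs/2 = 2.5 kHz, folds to fs − 3.4 kHz = 1.6 kHz.
5.7 kHz mod fs = 0.7 kHz.
0.7 kHz ≤ fs/2 = 2.5 kHz, appears at 0.7 kHz.
Distinct values: {0.1 kHz, 0.7 kHz, 1.1 kHz, 1.3 kHz, 1.6 kHz}.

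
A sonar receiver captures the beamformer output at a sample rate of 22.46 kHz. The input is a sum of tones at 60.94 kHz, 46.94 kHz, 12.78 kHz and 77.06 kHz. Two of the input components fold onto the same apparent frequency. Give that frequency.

fs/2 = 11.23 kHz.
60.94 kHz mod fs = 16.02 kHz.
16.02 kHz > fs/2 = 11.23 kHz, folds to fs − 16.02 kHz = 6.44 kHz.
46.94 kHz mod fs = 2.02 kHz.
2.02 kHz ≤ fs/2 = 11.23 kHz, appears at 2.02 kHz.
12.78 kHz > fs/2 = 11.23 kHz, folds to fs − 12.78 kHz = 9.68 kHz.
77.06 kHz mod fs = 9.68 kHz.
9.68 kHz ≤ fs/2 = 11.23 kHz, appears at 9.68 kHz.
12.78 kHz and 77.06 kHz both map to 9.68 kHz.

9.68 kHz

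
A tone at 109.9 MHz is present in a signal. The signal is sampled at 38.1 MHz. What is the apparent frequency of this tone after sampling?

109.9 MHz mod fs = 33.7 MHz.
33.7 MHz > fs/2 = 19.05 MHz, folds to fs − 33.7 MHz = 4.4 MHz.

4.4 MHz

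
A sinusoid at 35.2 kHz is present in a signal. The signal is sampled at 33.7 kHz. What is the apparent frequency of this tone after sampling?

35.2 kHz mod fs = 1.5 kHz.
1.5 kHz ≤ fs/2 = 16.85 kHz, appears at 1.5 kHz.

1.5 kHz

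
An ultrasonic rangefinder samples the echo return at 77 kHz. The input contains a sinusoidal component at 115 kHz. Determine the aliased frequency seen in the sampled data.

38 kHz

115 kHz mod fs = 38 kHz.
38 kHz ≤ fs/2 = 38.5 kHz, appears at 38 kHz.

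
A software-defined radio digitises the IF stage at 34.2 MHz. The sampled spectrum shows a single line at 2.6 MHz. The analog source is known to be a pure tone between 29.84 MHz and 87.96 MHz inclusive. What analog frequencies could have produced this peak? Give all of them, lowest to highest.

Frequencies that alias to 2.6 MHz are k·fs ± 2.6 MHz for integer k ≥ 0.
k=0: 2.6 MHz.
k=1: 31.6 MHz, 36.8 MHz.
k=2: 65.8 MHz, 71 MHz.
k=3: 100 MHz, 105.2 MHz.
Within [29.84 MHz, 87.96 MHz]: 31.6 MHz, 36.8 MHz, 65.8 MHz, 71 MHz.

31.6 MHz, 36.8 MHz, 65.8 MHz, 71 MHz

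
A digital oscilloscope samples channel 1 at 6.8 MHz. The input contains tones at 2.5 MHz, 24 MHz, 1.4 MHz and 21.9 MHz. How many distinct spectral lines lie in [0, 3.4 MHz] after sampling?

4

fs/2 = 3.4 MHz.
2.5 MHz ≤ fs/2 = 3.4 MHz, passes unchanged.
24 MHz mod fs = 3.6 MHz.
3.6 MHz > fs/2 = 3.4 MHz, folds to fs − 3.6 MHz = 3.2 MHz.
1.4 MHz ≤ fs/2 = 3.4 MHz, passes unchanged.
21.9 MHz mod fs = 1.5 MHz.
1.5 MHz ≤ fs/2 = 3.4 MHz, appears at 1.5 MHz.
Distinct values: {1.4 MHz, 1.5 MHz, 2.5 MHz, 3.2 MHz} → 4.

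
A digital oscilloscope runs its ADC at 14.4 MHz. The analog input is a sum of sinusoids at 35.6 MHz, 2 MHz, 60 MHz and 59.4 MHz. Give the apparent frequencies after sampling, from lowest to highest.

fs/2 = 7.2 MHz.
35.6 MHz mod fs = 6.8 MHz.
6.8 MHz ≤ fs/2 = 7.2 MHz, appears at 6.8 MHz.
2 MHz ≤ fs/2 = 7.2 MHz, passes unchanged.
60 MHz mod fs = 2.4 MHz.
2.4 MHz ≤ fs/2 = 7.2 MHz, appears at 2.4 MHz.
59.4 MHz mod fs = 1.8 MHz.
1.8 MHz ≤ fs/2 = 7.2 MHz, appears at 1.8 MHz.
Distinct values: {1.8 MHz, 2 MHz, 2.4 MHz, 6.8 MHz}.

1.8 MHz, 2 MHz, 2.4 MHz, 6.8 MHz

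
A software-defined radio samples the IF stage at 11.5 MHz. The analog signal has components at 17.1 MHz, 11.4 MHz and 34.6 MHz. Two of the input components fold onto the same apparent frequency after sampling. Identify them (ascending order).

fs/2 = 5.75 MHz.
17.1 MHz mod fs = 5.6 MHz.
5.6 MHz ≤ fs/2 = 5.75 MHz, appears at 5.6 MHz.
11.4 MHz > fs/2 = 5.75 MHz, folds to fs − 11.4 MHz = 0.1 MHz.
34.6 MHz mod fs = 0.1 MHz.
0.1 MHz ≤ fs/2 = 5.75 MHz, appears at 0.1 MHz.
11.4 MHz and 34.6 MHz both map to 0.1 MHz.

11.4 MHz, 34.6 MHz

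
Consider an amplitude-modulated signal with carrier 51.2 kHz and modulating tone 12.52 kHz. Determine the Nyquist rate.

AM sidebands sit at fc ± fm = 38.68 kHz and 63.72 kHz.
Highest-frequency component: 63.72 kHz.
Nyquist rate = 2 × 63.72 kHz = 127.44 kHz.

127.44 kHz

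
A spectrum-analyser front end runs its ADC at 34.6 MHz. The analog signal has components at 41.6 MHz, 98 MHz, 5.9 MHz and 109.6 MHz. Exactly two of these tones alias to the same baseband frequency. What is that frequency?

fs/2 = 17.3 MHz.
41.6 MHz mod fs = 7 MHz.
7 MHz ≤ fs/2 = 17.3 MHz, appears at 7 MHz.
98 MHz mod fs = 28.8 MHz.
28.8 MHz > fs/2 = 17.3 MHz, folds to fs − 28.8 MHz = 5.8 MHz.
5.9 MHz ≤ fs/2 = 17.3 MHz, passes unchanged.
109.6 MHz mod fs = 5.8 MHz.
5.8 MHz ≤ fs/2 = 17.3 MHz, appears at 5.8 MHz.
98 MHz and 109.6 MHz both map to 5.8 MHz.

5.8 MHz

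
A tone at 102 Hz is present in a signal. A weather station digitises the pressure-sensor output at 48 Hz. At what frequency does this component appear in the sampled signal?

6 Hz

102 Hz mod fs = 6 Hz.
6 Hz ≤ fs/2 = 24 Hz, appears at 6 Hz.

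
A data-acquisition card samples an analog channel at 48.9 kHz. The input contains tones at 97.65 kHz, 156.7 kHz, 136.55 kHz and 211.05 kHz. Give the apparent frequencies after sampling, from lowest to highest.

0.15 kHz, 10 kHz, 10.15 kHz, 15.45 kHz

fs/2 = 24.45 kHz.
97.65 kHz mod fs = 48.75 kHz.
48.75 kHz > fs/2 = 24.45 kHz, folds to fs − 48.75 kHz = 0.15 kHz.
156.7 kHz mod fs = 10 kHz.
10 kHz ≤ fs/2 = 24.45 kHz, appears at 10 kHz.
136.55 kHz mod fs = 38.75 kHz.
38.75 kHz > fs/2 = 24.45 kHz, folds to fs − 38.75 kHz = 10.15 kHz.
211.05 kHz mod fs = 15.45 kHz.
15.45 kHz ≤ fs/2 = 24.45 kHz, appears at 15.45 kHz.
Distinct values: {0.15 kHz, 10 kHz, 10.15 kHz, 15.45 kHz}.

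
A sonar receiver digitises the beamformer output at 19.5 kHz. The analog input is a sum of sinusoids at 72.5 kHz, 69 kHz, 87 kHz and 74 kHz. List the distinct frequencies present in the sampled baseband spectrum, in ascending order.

4 kHz, 5.5 kHz, 9 kHz

fs/2 = 9.75 kHz.
72.5 kHz mod fs = 14 kHz.
14 kHz > fs/2 = 9.75 kHz, folds to fs − 14 kHz = 5.5 kHz.
69 kHz mod fs = 10.5 kHz.
10.5 kHz > fs/2 = 9.75 kHz, folds to fs − 10.5 kHz = 9 kHz.
87 kHz mod fs = 9 kHz.
9 kHz ≤ fs/2 = 9.75 kHz, appears at 9 kHz.
74 kHz mod fs = 15.5 kHz.
15.5 kHz > fs/2 = 9.75 kHz, folds to fs − 15.5 kHz = 4 kHz.
Distinct values: {4 kHz, 5.5 kHz, 9 kHz}.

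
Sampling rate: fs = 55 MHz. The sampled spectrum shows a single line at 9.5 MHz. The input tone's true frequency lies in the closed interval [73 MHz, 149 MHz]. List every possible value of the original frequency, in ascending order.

Frequencies that alias to 9.5 MHz are k·fs ± 9.5 MHz for integer k ≥ 0.
k=0: 9.5 MHz.
k=1: 45.5 MHz, 64.5 MHz.
k=2: 100.5 MHz, 119.5 MHz.
k=3: 155.5 MHz, 174.5 MHz.
Within [73 MHz, 149 MHz]: 100.5 MHz, 119.5 MHz.

100.5 MHz, 119.5 MHz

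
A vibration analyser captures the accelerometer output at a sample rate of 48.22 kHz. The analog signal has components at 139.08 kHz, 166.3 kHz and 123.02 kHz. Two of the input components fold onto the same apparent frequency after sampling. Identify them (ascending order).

123.02 kHz, 166.3 kHz

fs/2 = 24.11 kHz.
139.08 kHz mod fs = 42.64 kHz.
42.64 kHz > fs/2 = 24.11 kHz, folds to fs − 42.64 kHz = 5.58 kHz.
166.3 kHz mod fs = 21.64 kHz.
21.64 kHz ≤ fs/2 = 24.11 kHz, appears at 21.64 kHz.
123.02 kHz mod fs = 26.58 kHz.
26.58 kHz > fs/2 = 24.11 kHz, folds to fs − 26.58 kHz = 21.64 kHz.
123.02 kHz and 166.3 kHz both map to 21.64 kHz.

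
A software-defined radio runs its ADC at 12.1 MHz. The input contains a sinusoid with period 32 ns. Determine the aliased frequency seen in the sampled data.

T = 32 ns → f = 1/T = 31.25 MHz.
31.25 MHz mod fs = 7.05 MHz.
7.05 MHz > fs/2 = 6.05 MHz, folds to fs − 7.05 MHz = 5.05 MHz.

5.05 MHz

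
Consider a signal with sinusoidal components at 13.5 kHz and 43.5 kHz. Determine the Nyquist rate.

87 kHz

Highest-frequency component: 43.5 kHz.
Nyquist rate = 2 × 43.5 kHz = 87 kHz.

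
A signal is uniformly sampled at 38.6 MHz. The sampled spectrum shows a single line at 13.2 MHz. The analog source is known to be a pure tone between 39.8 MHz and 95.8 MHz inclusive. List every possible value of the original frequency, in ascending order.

51.8 MHz, 64 MHz, 90.4 MHz

Frequencies that alias to 13.2 MHz are k·fs ± 13.2 MHz for integer k ≥ 0.
k=0: 13.2 MHz.
k=1: 25.4 MHz, 51.8 MHz.
k=2: 64 MHz, 90.4 MHz.
k=3: 102.6 MHz, 129 MHz.
Within [39.8 MHz, 95.8 MHz]: 51.8 MHz, 64 MHz, 90.4 MHz.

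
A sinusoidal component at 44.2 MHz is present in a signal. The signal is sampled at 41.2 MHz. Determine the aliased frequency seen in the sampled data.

3 MHz

44.2 MHz mod fs = 3 MHz.
3 MHz ≤ fs/2 = 20.6 MHz, appears at 3 MHz.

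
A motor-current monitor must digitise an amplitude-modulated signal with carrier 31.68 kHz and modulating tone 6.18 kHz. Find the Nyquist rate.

75.72 kHz

AM sidebands sit at fc ± fm = 25.5 kHz and 37.86 kHz.
Highest-frequency component: 37.86 kHz.
Nyquist rate = 2 × 37.86 kHz = 75.72 kHz.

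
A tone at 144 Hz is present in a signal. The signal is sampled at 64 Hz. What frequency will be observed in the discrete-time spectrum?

16 Hz

144 Hz mod fs = 16 Hz.
16 Hz ≤ fs/2 = 32 Hz, appears at 16 Hz.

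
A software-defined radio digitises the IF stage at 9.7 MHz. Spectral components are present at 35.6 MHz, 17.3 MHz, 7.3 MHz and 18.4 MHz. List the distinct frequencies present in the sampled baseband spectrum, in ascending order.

fs/2 = 4.85 MHz.
35.6 MHz mod fs = 6.5 MHz.
6.5 MHz > fs/2 = 4.85 MHz, folds to fs − 6.5 MHz = 3.2 MHz.
17.3 MHz mod fs = 7.6 MHz.
7.6 MHz > fs/2 = 4.85 MHz, folds to fs − 7.6 MHz = 2.1 MHz.
7.3 MHz > fs/2 = 4.85 MHz, folds to fs − 7.3 MHz = 2.4 MHz.
18.4 MHz mod fs = 8.7 MHz.
8.7 MHz > fs/2 = 4.85 MHz, folds to fs − 8.7 MHz = 1 MHz.
Distinct values: {1 MHz, 2.1 MHz, 2.4 MHz, 3.2 MHz}.

1 MHz, 2.1 MHz, 2.4 MHz, 3.2 MHz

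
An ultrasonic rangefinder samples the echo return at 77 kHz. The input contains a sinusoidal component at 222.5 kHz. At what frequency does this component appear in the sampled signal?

222.5 kHz mod fs = 68.5 kHz.
68.5 kHz > fs/2 = 38.5 kHz, folds to fs − 68.5 kHz = 8.5 kHz.

8.5 kHz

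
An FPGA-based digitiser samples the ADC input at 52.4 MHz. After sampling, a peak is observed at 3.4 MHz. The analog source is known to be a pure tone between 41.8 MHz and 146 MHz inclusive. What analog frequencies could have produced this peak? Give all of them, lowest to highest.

49 MHz, 55.8 MHz, 101.4 MHz, 108.2 MHz

Frequencies that alias to 3.4 MHz are k·fs ± 3.4 MHz for integer k ≥ 0.
k=0: 3.4 MHz.
k=1: 49 MHz, 55.8 MHz.
k=2: 101.4 MHz, 108.2 MHz.
k=3: 153.8 MHz, 160.6 MHz.
Within [41.8 MHz, 146 MHz]: 49 MHz, 55.8 MHz, 101.4 MHz, 108.2 MHz.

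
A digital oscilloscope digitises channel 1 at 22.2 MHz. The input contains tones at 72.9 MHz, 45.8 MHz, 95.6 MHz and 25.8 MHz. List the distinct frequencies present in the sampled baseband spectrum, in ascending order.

fs/2 = 11.1 MHz.
72.9 MHz mod fs = 6.3 MHz.
6.3 MHz ≤ fs/2 = 11.1 MHz, appears at 6.3 MHz.
45.8 MHz mod fs = 1.4 MHz.
1.4 MHz ≤ fs/2 = 11.1 MHz, appears at 1.4 MHz.
95.6 MHz mod fs = 6.8 MHz.
6.8 MHz ≤ fs/2 = 11.1 MHz, appears at 6.8 MHz.
25.8 MHz mod fs = 3.6 MHz.
3.6 MHz ≤ fs/2 = 11.1 MHz, appears at 3.6 MHz.
Distinct values: {1.4 MHz, 3.6 MHz, 6.3 MHz, 6.8 MHz}.

1.4 MHz, 3.6 MHz, 6.3 MHz, 6.8 MHz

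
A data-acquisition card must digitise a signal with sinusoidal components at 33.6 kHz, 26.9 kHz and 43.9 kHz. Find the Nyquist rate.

Highest-frequency component: 43.9 kHz.
Nyquist rate = 2 × 43.9 kHz = 87.8 kHz.

87.8 kHz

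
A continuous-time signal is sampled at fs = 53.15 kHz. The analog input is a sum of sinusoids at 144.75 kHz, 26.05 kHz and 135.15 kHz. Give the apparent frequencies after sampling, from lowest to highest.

fs/2 = 26.575 kHz.
144.75 kHz mod fs = 38.45 kHz.
38.45 kHz > fs/2 = 26.575 kHz, folds to fs − 38.45 kHz = 14.7 kHz.
26.05 kHz ≤ fs/2 = 26.575 kHz, passes unchanged.
135.15 kHz mod fs = 28.85 kHz.
28.85 kHz > fs/2 = 26.575 kHz, folds to fs − 28.85 kHz = 24.3 kHz.
Distinct values: {14.7 kHz, 24.3 kHz, 26.05 kHz}.

14.7 kHz, 24.3 kHz, 26.05 kHz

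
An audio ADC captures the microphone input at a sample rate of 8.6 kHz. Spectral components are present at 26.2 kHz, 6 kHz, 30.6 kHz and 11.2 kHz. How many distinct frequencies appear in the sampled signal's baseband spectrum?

3

fs/2 = 4.3 kHz.
26.2 kHz mod fs = 0.4 kHz.
0.4 kHz ≤ fs/2 = 4.3 kHz, appears at 0.4 kHz.
6 kHz > fs/2 = 4.3 kHz, folds to fs − 6 kHz = 2.6 kHz.
30.6 kHz mod fs = 4.8 kHz.
4.8 kHz > fs/2 = 4.3 kHz, folds to fs − 4.8 kHz = 3.8 kHz.
11.2 kHz mod fs = 2.6 kHz.
2.6 kHz ≤ fs/2 = 4.3 kHz, appears at 2.6 kHz.
Distinct values: {0.4 kHz, 2.6 kHz, 3.8 kHz} → 3.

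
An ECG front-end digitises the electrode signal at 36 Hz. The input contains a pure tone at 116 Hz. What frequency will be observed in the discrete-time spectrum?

8 Hz

116 Hz mod fs = 8 Hz.
8 Hz ≤ fs/2 = 18 Hz, appears at 8 Hz.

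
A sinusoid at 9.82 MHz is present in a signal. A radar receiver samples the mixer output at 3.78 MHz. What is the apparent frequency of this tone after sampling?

1.52 MHz

9.82 MHz mod fs = 2.26 MHz.
2.26 MHz > fs/2 = 1.89 MHz, folds to fs − 2.26 MHz = 1.52 MHz.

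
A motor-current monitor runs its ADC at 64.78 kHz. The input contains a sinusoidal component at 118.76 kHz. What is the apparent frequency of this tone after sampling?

10.8 kHz

118.76 kHz mod fs = 53.98 kHz.
53.98 kHz > fs/2 = 32.39 kHz, folds to fs − 53.98 kHz = 10.8 kHz.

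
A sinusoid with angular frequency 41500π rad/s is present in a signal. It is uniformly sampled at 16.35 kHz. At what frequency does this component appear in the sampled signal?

4.4 kHz

ω = 41500π rad/s → f = ω/(2π) = 20750 Hz = 20.75 kHz.
20.75 kHz mod fs = 4.4 kHz.
4.4 kHz ≤ fs/2 = 8.175 kHz, appears at 4.4 kHz.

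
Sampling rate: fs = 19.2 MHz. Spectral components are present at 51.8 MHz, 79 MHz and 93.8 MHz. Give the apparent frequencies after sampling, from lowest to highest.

fs/2 = 9.6 MHz.
51.8 MHz mod fs = 13.4 MHz.
13.4 MHz > fs/2 = 9.6 MHz, folds to fs − 13.4 MHz = 5.8 MHz.
79 MHz mod fs = 2.2 MHz.
2.2 MHz ≤ fs/2 = 9.6 MHz, appears at 2.2 MHz.
93.8 MHz mod fs = 17 MHz.
17 MHz > fs/2 = 9.6 MHz, folds to fs − 17 MHz = 2.2 MHz.
Distinct values: {2.2 MHz, 5.8 MHz}.

2.2 MHz, 5.8 MHz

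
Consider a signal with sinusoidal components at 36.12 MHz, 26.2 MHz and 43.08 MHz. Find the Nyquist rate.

86.16 MHz

Highest-frequency component: 43.08 MHz.
Nyquist rate = 2 × 43.08 MHz = 86.16 MHz.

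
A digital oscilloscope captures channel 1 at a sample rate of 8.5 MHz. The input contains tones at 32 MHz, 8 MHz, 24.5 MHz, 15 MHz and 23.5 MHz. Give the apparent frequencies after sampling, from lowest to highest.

fs/2 = 4.25 MHz.
32 MHz mod fs = 6.5 MHz.
6.5 MHz > fs/2 = 4.25 MHz, folds to fs − 6.5 MHz = 2 MHz.
8 MHz > fs/2 = 4.25 MHz, folds to fs − 8 MHz = 0.5 MHz.
24.5 MHz mod fs = 7.5 MHz.
7.5 MHz > fs/2 = 4.25 MHz, folds to fs − 7.5 MHz = 1 MHz.
15 MHz mod fs = 6.5 MHz.
6.5 MHz > fs/2 = 4.25 MHz, folds to fs − 6.5 MHz = 2 MHz.
23.5 MHz mod fs = 6.5 MHz.
6.5 MHz > fs/2 = 4.25 MHz, folds to fs − 6.5 MHz = 2 MHz.
Distinct values: {0.5 MHz, 1 MHz, 2 MHz}.

0.5 MHz, 1 MHz, 2 MHz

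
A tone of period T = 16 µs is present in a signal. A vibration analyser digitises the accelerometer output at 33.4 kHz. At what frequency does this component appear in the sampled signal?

4.3 kHz

T = 16 µs → f = 1/T = 62.5 kHz.
62.5 kHz mod fs = 29.1 kHz.
29.1 kHz > fs/2 = 16.7 kHz, folds to fs − 29.1 kHz = 4.3 kHz.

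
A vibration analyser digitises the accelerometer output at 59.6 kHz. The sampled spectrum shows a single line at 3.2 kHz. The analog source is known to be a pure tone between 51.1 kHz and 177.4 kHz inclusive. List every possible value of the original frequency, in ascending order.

Frequencies that alias to 3.2 kHz are k·fs ± 3.2 kHz for integer k ≥ 0.
k=0: 3.2 kHz.
k=1: 56.4 kHz, 62.8 kHz.
k=2: 116 kHz, 122.4 kHz.
k=3: 175.6 kHz, 182 kHz.
k=4: 235.2 kHz, 241.6 kHz.
Within [51.1 kHz, 177.4 kHz]: 56.4 kHz, 62.8 kHz, 116 kHz, 122.4 kHz, 175.6 kHz.

56.4 kHz, 62.8 kHz, 116 kHz, 122.4 kHz, 175.6 kHz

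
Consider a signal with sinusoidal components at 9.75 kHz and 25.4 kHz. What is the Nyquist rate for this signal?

Highest-frequency component: 25.4 kHz.
Nyquist rate = 2 × 25.4 kHz = 50.8 kHz.

50.8 kHz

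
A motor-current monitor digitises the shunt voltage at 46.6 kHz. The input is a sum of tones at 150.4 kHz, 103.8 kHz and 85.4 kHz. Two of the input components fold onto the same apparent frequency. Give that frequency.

fs/2 = 23.3 kHz.
150.4 kHz mod fs = 10.6 kHz.
10.6 kHz ≤ fs/2 = 23.3 kHz, appears at 10.6 kHz.
103.8 kHz mod fs = 10.6 kHz.
10.6 kHz ≤ fs/2 = 23.3 kHz, appears at 10.6 kHz.
85.4 kHz mod fs = 38.8 kHz.
38.8 kHz > fs/2 = 23.3 kHz, folds to fs − 38.8 kHz = 7.8 kHz.
103.8 kHz and 150.4 kHz both map to 10.6 kHz.

10.6 kHz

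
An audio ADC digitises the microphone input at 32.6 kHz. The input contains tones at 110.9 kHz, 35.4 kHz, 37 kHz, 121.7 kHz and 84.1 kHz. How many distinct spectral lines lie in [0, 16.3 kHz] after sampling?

5

fs/2 = 16.3 kHz.
110.9 kHz mod fs = 13.1 kHz.
13.1 kHz ≤ fs/2 = 16.3 kHz, appears at 13.1 kHz.
35.4 kHz mod fs = 2.8 kHz.
2.8 kHz ≤ fs/2 = 16.3 kHz, appears at 2.8 kHz.
37 kHz mod fs = 4.4 kHz.
4.4 kHz ≤ fs/2 = 16.3 kHz, appears at 4.4 kHz.
121.7 kHz mod fs = 23.9 kHz.
23.9 kHz > fs/2 = 16.3 kHz, folds to fs − 23.9 kHz = 8.7 kHz.
84.1 kHz mod fs = 18.9 kHz.
18.9 kHz > fs/2 = 16.3 kHz, folds to fs − 18.9 kHz = 13.7 kHz.
Distinct values: {2.8 kHz, 4.4 kHz, 8.7 kHz, 13.1 kHz, 13.7 kHz} → 5.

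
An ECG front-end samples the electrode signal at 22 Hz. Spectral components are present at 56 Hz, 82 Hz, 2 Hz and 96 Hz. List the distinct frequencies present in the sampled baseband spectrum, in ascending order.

fs/2 = 11 Hz.
56 Hz mod fs = 12 Hz.
12 Hz > fs/2 = 11 Hz, folds to fs − 12 Hz = 10 Hz.
82 Hz mod fs = 16 Hz.
16 Hz > fs/2 = 11 Hz, folds to fs − 16 Hz = 6 Hz.
2 Hz ≤ fs/2 = 11 Hz, passes unchanged.
96 Hz mod fs = 8 Hz.
8 Hz ≤ fs/2 = 11 Hz, appears at 8 Hz.
Distinct values: {2 Hz, 6 Hz, 8 Hz, 10 Hz}.

2 Hz, 6 Hz, 8 Hz, 10 Hz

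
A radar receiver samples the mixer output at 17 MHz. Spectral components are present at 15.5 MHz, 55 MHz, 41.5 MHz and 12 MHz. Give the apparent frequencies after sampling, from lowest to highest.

fs/2 = 8.5 MHz.
15.5 MHz > fs/2 = 8.5 MHz, folds to fs − 15.5 MHz = 1.5 MHz.
55 MHz mod fs = 4 MHz.
4 MHz ≤ fs/2 = 8.5 MHz, appears at 4 MHz.
41.5 MHz mod fs = 7.5 MHz.
7.5 MHz ≤ fs/2 = 8.5 MHz, appears at 7.5 MHz.
12 MHz > fs/2 = 8.5 MHz, folds to fs − 12 MHz = 5 MHz.
Distinct values: {1.5 MHz, 4 MHz, 5 MHz, 7.5 MHz}.

1.5 MHz, 4 MHz, 5 MHz, 7.5 MHz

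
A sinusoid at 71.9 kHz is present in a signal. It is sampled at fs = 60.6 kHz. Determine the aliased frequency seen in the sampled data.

71.9 kHz mod fs = 11.3 kHz.
11.3 kHz ≤ fs/2 = 30.3 kHz, appears at 11.3 kHz.

11.3 kHz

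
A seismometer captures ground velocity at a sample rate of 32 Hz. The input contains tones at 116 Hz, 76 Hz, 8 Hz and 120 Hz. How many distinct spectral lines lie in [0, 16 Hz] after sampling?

2

fs/2 = 16 Hz.
116 Hz mod fs = 20 Hz.
20 Hz > fs/2 = 16 Hz, folds to fs − 20 Hz = 12 Hz.
76 Hz mod fs = 12 Hz.
12 Hz ≤ fs/2 = 16 Hz, appears at 12 Hz.
8 Hz ≤ fs/2 = 16 Hz, passes unchanged.
120 Hz mod fs = 24 Hz.
24 Hz > fs/2 = 16 Hz, folds to fs − 24 Hz = 8 Hz.
Distinct values: {8 Hz, 12 Hz} → 2.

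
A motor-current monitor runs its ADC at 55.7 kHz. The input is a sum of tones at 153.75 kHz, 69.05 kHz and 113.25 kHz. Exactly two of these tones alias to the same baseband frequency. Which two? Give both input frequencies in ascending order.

69.05 kHz, 153.75 kHz

fs/2 = 27.85 kHz.
153.75 kHz mod fs = 42.35 kHz.
42.35 kHz > fs/2 = 27.85 kHz, folds to fs − 42.35 kHz = 13.35 kHz.
69.05 kHz mod fs = 13.35 kHz.
13.35 kHz ≤ fs/2 = 27.85 kHz, appears at 13.35 kHz.
113.25 kHz mod fs = 1.85 kHz.
1.85 kHz ≤ fs/2 = 27.85 kHz, appears at 1.85 kHz.
69.05 kHz and 153.75 kHz both map to 13.35 kHz.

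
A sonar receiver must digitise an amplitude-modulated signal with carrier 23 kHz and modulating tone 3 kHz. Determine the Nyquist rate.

52 kHz

AM sidebands sit at fc ± fm = 20 kHz and 26 kHz.
Highest-frequency component: 26 kHz.
Nyquist rate = 2 × 26 kHz = 52 kHz.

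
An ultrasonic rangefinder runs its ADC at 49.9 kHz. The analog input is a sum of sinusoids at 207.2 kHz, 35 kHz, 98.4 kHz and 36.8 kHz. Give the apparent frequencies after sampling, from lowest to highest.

1.4 kHz, 7.6 kHz, 13.1 kHz, 14.9 kHz

fs/2 = 24.95 kHz.
207.2 kHz mod fs = 7.6 kHz.
7.6 kHz ≤ fs/2 = 24.95 kHz, appears at 7.6 kHz.
35 kHz > fs/2 = 24.95 kHz, folds to fs − 35 kHz = 14.9 kHz.
98.4 kHz mod fs = 48.5 kHz.
48.5 kHz > fs/2 = 24.95 kHz, folds to fs − 48.5 kHz = 1.4 kHz.
36.8 kHz > fs/2 = 24.95 kHz, folds to fs − 36.8 kHz = 13.1 kHz.
Distinct values: {1.4 kHz, 7.6 kHz, 13.1 kHz, 14.9 kHz}.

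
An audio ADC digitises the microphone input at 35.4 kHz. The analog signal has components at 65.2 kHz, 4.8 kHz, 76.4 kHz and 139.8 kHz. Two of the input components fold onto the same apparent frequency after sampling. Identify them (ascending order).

65.2 kHz, 76.4 kHz

fs/2 = 17.7 kHz.
65.2 kHz mod fs = 29.8 kHz.
29.8 kHz > fs/2 = 17.7 kHz, folds to fs − 29.8 kHz = 5.6 kHz.
4.8 kHz ≤ fs/2 = 17.7 kHz, passes unchanged.
76.4 kHz mod fs = 5.6 kHz.
5.6 kHz ≤ fs/2 = 17.7 kHz, appears at 5.6 kHz.
139.8 kHz mod fs = 33.6 kHz.
33.6 kHz > fs/2 = 17.7 kHz, folds to fs − 33.6 kHz = 1.8 kHz.
65.2 kHz and 76.4 kHz both map to 5.6 kHz.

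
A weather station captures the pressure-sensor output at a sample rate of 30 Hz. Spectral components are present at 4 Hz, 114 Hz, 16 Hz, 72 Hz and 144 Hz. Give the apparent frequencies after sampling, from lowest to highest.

fs/2 = 15 Hz.
4 Hz ≤ fs/2 = 15 Hz, passes unchanged.
114 Hz mod fs = 24 Hz.
24 Hz > fs/2 = 15 Hz, folds to fs − 24 Hz = 6 Hz.
16 Hz > fs/2 = 15 Hz, folds to fs − 16 Hz = 14 Hz.
72 Hz mod fs = 12 Hz.
12 Hz ≤ fs/2 = 15 Hz, appears at 12 Hz.
144 Hz mod fs = 24 Hz.
24 Hz > fs/2 = 15 Hz, folds to fs − 24 Hz = 6 Hz.
Distinct values: {4 Hz, 6 Hz, 12 Hz, 14 Hz}.

4 Hz, 6 Hz, 12 Hz, 14 Hz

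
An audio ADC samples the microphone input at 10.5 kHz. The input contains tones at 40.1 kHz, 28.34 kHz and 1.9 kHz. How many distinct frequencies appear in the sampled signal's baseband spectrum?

fs/2 = 5.25 kHz.
40.1 kHz mod fs = 8.6 kHz.
8.6 kHz > fs/2 = 5.25 kHz, folds to fs − 8.6 kHz = 1.9 kHz.
28.34 kHz mod fs = 7.34 kHz.
7.34 kHz > fs/2 = 5.25 kHz, folds to fs − 7.34 kHz = 3.16 kHz.
1.9 kHz ≤ fs/2 = 5.25 kHz, passes unchanged.
Distinct values: {1.9 kHz, 3.16 kHz} → 2.

2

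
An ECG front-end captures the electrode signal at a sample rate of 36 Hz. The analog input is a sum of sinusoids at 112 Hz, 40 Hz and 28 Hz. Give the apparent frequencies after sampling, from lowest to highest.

4 Hz, 8 Hz

fs/2 = 18 Hz.
112 Hz mod fs = 4 Hz.
4 Hz ≤ fs/2 = 18 Hz, appears at 4 Hz.
40 Hz mod fs = 4 Hz.
4 Hz ≤ fs/2 = 18 Hz, appears at 4 Hz.
28 Hz > fs/2 = 18 Hz, folds to fs − 28 Hz = 8 Hz.
Distinct values: {4 Hz, 8 Hz}.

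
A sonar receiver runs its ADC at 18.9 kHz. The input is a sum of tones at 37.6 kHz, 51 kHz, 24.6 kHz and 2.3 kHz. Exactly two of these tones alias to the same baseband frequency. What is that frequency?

fs/2 = 9.45 kHz.
37.6 kHz mod fs = 18.7 kHz.
18.7 kHz > fs/2 = 9.45 kHz, folds to fs − 18.7 kHz = 0.2 kHz.
51 kHz mod fs = 13.2 kHz.
13.2 kHz > fs/2 = 9.45 kHz, folds to fs − 13.2 kHz = 5.7 kHz.
24.6 kHz mod fs = 5.7 kHz.
5.7 kHz ≤ fs/2 = 9.45 kHz, appears at 5.7 kHz.
2.3 kHz ≤ fs/2 = 9.45 kHz, passes unchanged.
24.6 kHz and 51 kHz both map to 5.7 kHz.

5.7 kHz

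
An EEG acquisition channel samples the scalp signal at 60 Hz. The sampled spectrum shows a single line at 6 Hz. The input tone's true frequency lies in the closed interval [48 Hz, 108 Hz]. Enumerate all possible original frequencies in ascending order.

54 Hz, 66 Hz

Frequencies that alias to 6 Hz are k·fs ± 6 Hz for integer k ≥ 0.
k=0: 6 Hz.
k=1: 54 Hz, 66 Hz.
k=2: 114 Hz, 126 Hz.
Within [48 Hz, 108 Hz]: 54 Hz, 66 Hz.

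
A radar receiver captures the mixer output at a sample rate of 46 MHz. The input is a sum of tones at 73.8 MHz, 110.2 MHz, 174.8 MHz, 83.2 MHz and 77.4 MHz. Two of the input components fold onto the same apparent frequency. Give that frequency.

18.2 MHz

fs/2 = 23 MHz.
73.8 MHz mod fs = 27.8 MHz.
27.8 MHz > fs/2 = 23 MHz, folds to fs − 27.8 MHz = 18.2 MHz.
110.2 MHz mod fs = 18.2 MHz.
18.2 MHz ≤ fs/2 = 23 MHz, appears at 18.2 MHz.
174.8 MHz mod fs = 36.8 MHz.
36.8 MHz > fs/2 = 23 MHz, folds to fs − 36.8 MHz = 9.2 MHz.
83.2 MHz mod fs = 37.2 MHz.
37.2 MHz > fs/2 = 23 MHz, folds to fs − 37.2 MHz = 8.8 MHz.
77.4 MHz mod fs = 31.4 MHz.
31.4 MHz > fs/2 = 23 MHz, folds to fs − 31.4 MHz = 14.6 MHz.
73.8 MHz and 110.2 MHz both map to 18.2 MHz.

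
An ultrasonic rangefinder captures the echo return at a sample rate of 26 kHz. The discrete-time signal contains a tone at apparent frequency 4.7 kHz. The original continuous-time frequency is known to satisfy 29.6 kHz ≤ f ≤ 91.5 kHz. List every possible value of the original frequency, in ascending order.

30.7 kHz, 47.3 kHz, 56.7 kHz, 73.3 kHz, 82.7 kHz

Frequencies that alias to 4.7 kHz are k·fs ± 4.7 kHz for integer k ≥ 0.
k=0: 4.7 kHz.
k=1: 21.3 kHz, 30.7 kHz.
k=2: 47.3 kHz, 56.7 kHz.
k=3: 73.3 kHz, 82.7 kHz.
k=4: 99.3 kHz, 108.7 kHz.
Within [29.6 kHz, 91.5 kHz]: 30.7 kHz, 47.3 kHz, 56.7 kHz, 73.3 kHz, 82.7 kHz.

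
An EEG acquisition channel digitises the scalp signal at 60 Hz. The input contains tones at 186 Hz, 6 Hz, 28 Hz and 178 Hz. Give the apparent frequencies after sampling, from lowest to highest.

fs/2 = 30 Hz.
186 Hz mod fs = 6 Hz.
6 Hz ≤ fs/2 = 30 Hz, appears at 6 Hz.
6 Hz ≤ fs/2 = 30 Hz, passes unchanged.
28 Hz ≤ fs/2 = 30 Hz, passes unchanged.
178 Hz mod fs = 58 Hz.
58 Hz > fs/2 = 30 Hz, folds to fs − 58 Hz = 2 Hz.
Distinct values: {2 Hz, 6 Hz, 28 Hz}.

2 Hz, 6 Hz, 28 Hz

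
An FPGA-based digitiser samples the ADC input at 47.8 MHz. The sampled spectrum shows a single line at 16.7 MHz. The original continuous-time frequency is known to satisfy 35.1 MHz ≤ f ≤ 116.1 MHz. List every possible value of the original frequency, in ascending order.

Frequencies that alias to 16.7 MHz are k·fs ± 16.7 MHz for integer k ≥ 0.
k=0: 16.7 MHz.
k=1: 31.1 MHz, 64.5 MHz.
k=2: 78.9 MHz, 112.3 MHz.
k=3: 126.7 MHz, 160.1 MHz.
Within [35.1 MHz, 116.1 MHz]: 64.5 MHz, 78.9 MHz, 112.3 MHz.

64.5 MHz, 78.9 MHz, 112.3 MHz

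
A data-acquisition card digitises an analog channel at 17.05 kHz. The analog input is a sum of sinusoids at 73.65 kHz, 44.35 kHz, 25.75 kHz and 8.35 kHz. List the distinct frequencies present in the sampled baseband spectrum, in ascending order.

fs/2 = 8.525 kHz.
73.65 kHz mod fs = 5.45 kHz.
5.45 kHz ≤ fs/2 = 8.525 kHz, appears at 5.45 kHz.
44.35 kHz mod fs = 10.25 kHz.
10.25 kHz > fs/2 = 8.525 kHz, folds to fs − 10.25 kHz = 6.8 kHz.
25.75 kHz mod fs = 8.7 kHz.
8.7 kHz > fs/2 = 8.525 kHz, folds to fs − 8.7 kHz = 8.35 kHz.
8.35 kHz ≤ fs/2 = 8.525 kHz, passes unchanged.
Distinct values: {5.45 kHz, 6.8 kHz, 8.35 kHz}.

5.45 kHz, 6.8 kHz, 8.35 kHz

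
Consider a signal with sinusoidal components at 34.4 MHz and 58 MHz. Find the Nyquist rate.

Highest-frequency component: 58 MHz.
Nyquist rate = 2 × 58 MHz = 116 MHz.

116 MHz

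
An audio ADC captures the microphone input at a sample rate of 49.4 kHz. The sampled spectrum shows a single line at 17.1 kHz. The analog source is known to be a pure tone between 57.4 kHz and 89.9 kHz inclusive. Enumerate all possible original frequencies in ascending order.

66.5 kHz, 81.7 kHz

Frequencies that alias to 17.1 kHz are k·fs ± 17.1 kHz for integer k ≥ 0.
k=0: 17.1 kHz.
k=1: 32.3 kHz, 66.5 kHz.
k=2: 81.7 kHz, 115.9 kHz.
k=3: 131.1 kHz, 165.3 kHz.
Within [57.4 kHz, 89.9 kHz]: 66.5 kHz, 81.7 kHz.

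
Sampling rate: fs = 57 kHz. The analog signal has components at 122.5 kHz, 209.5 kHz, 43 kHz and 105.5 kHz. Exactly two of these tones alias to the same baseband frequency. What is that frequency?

8.5 kHz

fs/2 = 28.5 kHz.
122.5 kHz mod fs = 8.5 kHz.
8.5 kHz ≤ fs/2 = 28.5 kHz, appears at 8.5 kHz.
209.5 kHz mod fs = 38.5 kHz.
38.5 kHz > fs/2 = 28.5 kHz, folds to fs − 38.5 kHz = 18.5 kHz.
43 kHz > fs/2 = 28.5 kHz, folds to fs − 43 kHz = 14 kHz.
105.5 kHz mod fs = 48.5 kHz.
48.5 kHz > fs/2 = 28.5 kHz, folds to fs − 48.5 kHz = 8.5 kHz.
105.5 kHz and 122.5 kHz both map to 8.5 kHz.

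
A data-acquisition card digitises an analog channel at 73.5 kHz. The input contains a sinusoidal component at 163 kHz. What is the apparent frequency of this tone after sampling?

163 kHz mod fs = 16 kHz.
16 kHz ≤ fs/2 = 36.75 kHz, appears at 16 kHz.

16 kHz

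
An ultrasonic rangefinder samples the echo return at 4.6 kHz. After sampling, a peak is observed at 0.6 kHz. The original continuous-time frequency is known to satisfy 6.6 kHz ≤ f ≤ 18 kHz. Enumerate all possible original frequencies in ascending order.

8.6 kHz, 9.8 kHz, 13.2 kHz, 14.4 kHz, 17.8 kHz

Frequencies that alias to 0.6 kHz are k·fs ± 0.6 kHz for integer k ≥ 0.
k=0: 0.6 kHz.
k=1: 4 kHz, 5.2 kHz.
k=2: 8.6 kHz, 9.8 kHz.
k=3: 13.2 kHz, 14.4 kHz.
k=4: 17.8 kHz, 19 kHz.
k=5: 22.4 kHz, 23.6 kHz.
Within [6.6 kHz, 18 kHz]: 8.6 kHz, 9.8 kHz, 13.2 kHz, 14.4 kHz, 17.8 kHz.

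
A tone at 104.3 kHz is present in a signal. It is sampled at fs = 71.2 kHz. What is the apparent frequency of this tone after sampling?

104.3 kHz mod fs = 33.1 kHz.
33.1 kHz ≤ fs/2 = 35.6 kHz, appears at 33.1 kHz.

33.1 kHz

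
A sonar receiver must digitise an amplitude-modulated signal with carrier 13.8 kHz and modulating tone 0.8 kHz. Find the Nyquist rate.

29.2 kHz

AM sidebands sit at fc ± fm = 13 kHz and 14.6 kHz.
Highest-frequency component: 14.6 kHz.
Nyquist rate = 2 × 14.6 kHz = 29.2 kHz.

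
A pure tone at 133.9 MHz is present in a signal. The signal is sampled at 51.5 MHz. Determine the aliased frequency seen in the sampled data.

20.6 MHz

133.9 MHz mod fs = 30.9 MHz.
30.9 MHz > fs/2 = 25.75 MHz, folds to fs − 30.9 MHz = 20.6 MHz.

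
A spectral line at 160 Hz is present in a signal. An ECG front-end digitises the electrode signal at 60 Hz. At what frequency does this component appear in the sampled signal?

160 Hz mod fs = 40 Hz.
40 Hz > fs/2 = 30 Hz, folds to fs − 40 Hz = 20 Hz.

20 Hz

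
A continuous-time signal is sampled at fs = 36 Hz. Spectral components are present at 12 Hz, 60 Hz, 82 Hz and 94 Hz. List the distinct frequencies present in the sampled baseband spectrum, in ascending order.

fs/2 = 18 Hz.
12 Hz ≤ fs/2 = 18 Hz, passes unchanged.
60 Hz mod fs = 24 Hz.
24 Hz > fs/2 = 18 Hz, folds to fs − 24 Hz = 12 Hz.
82 Hz mod fs = 10 Hz.
10 Hz ≤ fs/2 = 18 Hz, appears at 10 Hz.
94 Hz mod fs = 22 Hz.
22 Hz > fs/2 = 18 Hz, folds to fs − 22 Hz = 14 Hz.
Distinct values: {10 Hz, 12 Hz, 14 Hz}.

10 Hz, 12 Hz, 14 Hz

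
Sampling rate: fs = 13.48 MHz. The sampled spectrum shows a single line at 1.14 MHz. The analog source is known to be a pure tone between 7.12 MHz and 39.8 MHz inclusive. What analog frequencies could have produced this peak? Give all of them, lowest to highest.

Frequencies that alias to 1.14 MHz are k·fs ± 1.14 MHz for integer k ≥ 0.
k=0: 1.14 MHz.
k=1: 12.34 MHz, 14.62 MHz.
k=2: 25.82 MHz, 28.1 MHz.
k=3: 39.3 MHz, 41.58 MHz.
k=4: 52.78 MHz, 55.06 MHz.
Within [7.12 MHz, 39.8 MHz]: 12.34 MHz, 14.62 MHz, 25.82 MHz, 28.1 MHz, 39.3 MHz.

12.34 MHz, 14.62 MHz, 25.82 MHz, 28.1 MHz, 39.3 MHz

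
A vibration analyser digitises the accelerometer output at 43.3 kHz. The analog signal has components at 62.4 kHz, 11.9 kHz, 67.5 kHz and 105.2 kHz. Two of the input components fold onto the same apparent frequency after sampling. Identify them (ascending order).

62.4 kHz, 67.5 kHz

fs/2 = 21.65 kHz.
62.4 kHz mod fs = 19.1 kHz.
19.1 kHz ≤ fs/2 = 21.65 kHz, appears at 19.1 kHz.
11.9 kHz ≤ fs/2 = 21.65 kHz, passes unchanged.
67.5 kHz mod fs = 24.2 kHz.
24.2 kHz > fs/2 = 21.65 kHz, folds to fs − 24.2 kHz = 19.1 kHz.
105.2 kHz mod fs = 18.6 kHz.
18.6 kHz ≤ fs/2 = 21.65 kHz, appears at 18.6 kHz.
62.4 kHz and 67.5 kHz both map to 19.1 kHz.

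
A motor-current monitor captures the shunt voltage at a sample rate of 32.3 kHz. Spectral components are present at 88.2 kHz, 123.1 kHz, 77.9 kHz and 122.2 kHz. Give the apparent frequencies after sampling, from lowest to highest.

6.1 kHz, 7 kHz, 8.7 kHz, 13.3 kHz

fs/2 = 16.15 kHz.
88.2 kHz mod fs = 23.6 kHz.
23.6 kHz > fs/2 = 16.15 kHz, folds to fs − 23.6 kHz = 8.7 kHz.
123.1 kHz mod fs = 26.2 kHz.
26.2 kHz > fs/2 = 16.15 kHz, folds to fs − 26.2 kHz = 6.1 kHz.
77.9 kHz mod fs = 13.3 kHz.
13.3 kHz ≤ fs/2 = 16.15 kHz, appears at 13.3 kHz.
122.2 kHz mod fs = 25.3 kHz.
25.3 kHz > fs/2 = 16.15 kHz, folds to fs − 25.3 kHz = 7 kHz.
Distinct values: {6.1 kHz, 7 kHz, 8.7 kHz, 13.3 kHz}.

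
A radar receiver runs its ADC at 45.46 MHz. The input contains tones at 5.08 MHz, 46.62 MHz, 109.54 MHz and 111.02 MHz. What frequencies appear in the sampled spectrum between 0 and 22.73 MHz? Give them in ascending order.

fs/2 = 22.73 MHz.
5.08 MHz ≤ fs/2 = 22.73 MHz, passes unchanged.
46.62 MHz mod fs = 1.16 MHz.
1.16 MHz ≤ fs/2 = 22.73 MHz, appears at 1.16 MHz.
109.54 MHz mod fs = 18.62 MHz.
18.62 MHz ≤ fs/2 = 22.73 MHz, appears at 18.62 MHz.
111.02 MHz mod fs = 20.1 MHz.
20.1 MHz ≤ fs/2 = 22.73 MHz, appears at 20.1 MHz.
Distinct values: {1.16 MHz, 5.08 MHz, 18.62 MHz, 20.1 MHz}.

1.16 MHz, 5.08 MHz, 18.62 MHz, 20.1 MHz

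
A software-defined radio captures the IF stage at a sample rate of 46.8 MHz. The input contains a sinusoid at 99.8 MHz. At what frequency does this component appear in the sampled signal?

6.2 MHz

99.8 MHz mod fs = 6.2 MHz.
6.2 MHz ≤ fs/2 = 23.4 MHz, appears at 6.2 MHz.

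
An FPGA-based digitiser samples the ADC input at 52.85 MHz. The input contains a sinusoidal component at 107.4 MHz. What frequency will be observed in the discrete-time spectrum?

1.7 MHz

107.4 MHz mod fs = 1.7 MHz.
1.7 MHz ≤ fs/2 = 26.425 MHz, appears at 1.7 MHz.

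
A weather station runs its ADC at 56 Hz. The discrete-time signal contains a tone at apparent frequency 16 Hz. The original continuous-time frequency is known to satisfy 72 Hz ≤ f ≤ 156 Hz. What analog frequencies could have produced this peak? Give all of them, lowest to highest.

72 Hz, 96 Hz, 128 Hz, 152 Hz

Frequencies that alias to 16 Hz are k·fs ± 16 Hz for integer k ≥ 0.
k=0: 16 Hz.
k=1: 40 Hz, 72 Hz.
k=2: 96 Hz, 128 Hz.
k=3: 152 Hz, 184 Hz.
k=4: 208 Hz, 240 Hz.
Within [72 Hz, 156 Hz]: 72 Hz, 96 Hz, 128 Hz, 152 Hz.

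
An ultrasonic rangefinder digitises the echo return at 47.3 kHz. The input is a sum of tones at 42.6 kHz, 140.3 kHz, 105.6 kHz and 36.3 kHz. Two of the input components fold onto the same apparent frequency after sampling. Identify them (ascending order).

36.3 kHz, 105.6 kHz

fs/2 = 23.65 kHz.
42.6 kHz > fs/2 = 23.65 kHz, folds to fs − 42.6 kHz = 4.7 kHz.
140.3 kHz mod fs = 45.7 kHz.
45.7 kHz > fs/2 = 23.65 kHz, folds to fs − 45.7 kHz = 1.6 kHz.
105.6 kHz mod fs = 11 kHz.
11 kHz ≤ fs/2 = 23.65 kHz, appears at 11 kHz.
36.3 kHz > fs/2 = 23.65 kHz, folds to fs − 36.3 kHz = 11 kHz.
36.3 kHz and 105.6 kHz both map to 11 kHz.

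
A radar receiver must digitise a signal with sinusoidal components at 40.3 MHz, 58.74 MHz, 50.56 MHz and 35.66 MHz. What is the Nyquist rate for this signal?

Highest-frequency component: 58.74 MHz.
Nyquist rate = 2 × 58.74 MHz = 117.48 MHz.

117.48 MHz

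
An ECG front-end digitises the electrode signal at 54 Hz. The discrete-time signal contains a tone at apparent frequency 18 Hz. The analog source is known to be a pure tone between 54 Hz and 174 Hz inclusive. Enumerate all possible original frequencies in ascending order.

72 Hz, 90 Hz, 126 Hz, 144 Hz

Frequencies that alias to 18 Hz are k·fs ± 18 Hz for integer k ≥ 0.
k=0: 18 Hz.
k=1: 36 Hz, 72 Hz.
k=2: 90 Hz, 126 Hz.
k=3: 144 Hz, 180 Hz.
k=4: 198 Hz, 234 Hz.
Within [54 Hz, 174 Hz]: 72 Hz, 90 Hz, 126 Hz, 144 Hz.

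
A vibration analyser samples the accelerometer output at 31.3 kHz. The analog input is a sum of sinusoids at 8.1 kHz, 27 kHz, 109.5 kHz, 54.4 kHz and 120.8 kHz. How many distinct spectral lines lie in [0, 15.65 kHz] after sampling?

5

fs/2 = 15.65 kHz.
8.1 kHz ≤ fs/2 = 15.65 kHz, passes unchanged.
27 kHz > fs/2 = 15.65 kHz, folds to fs − 27 kHz = 4.3 kHz.
109.5 kHz mod fs = 15.6 kHz.
15.6 kHz ≤ fs/2 = 15.65 kHz, appears at 15.6 kHz.
54.4 kHz mod fs = 23.1 kHz.
23.1 kHz > fs/2 = 15.65 kHz, folds to fs − 23.1 kHz = 8.2 kHz.
120.8 kHz mod fs = 26.9 kHz.
26.9 kHz > fs/2 = 15.65 kHz, folds to fs − 26.9 kHz = 4.4 kHz.
Distinct values: {4.3 kHz, 4.4 kHz, 8.1 kHz, 8.2 kHz, 15.6 kHz} → 5.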